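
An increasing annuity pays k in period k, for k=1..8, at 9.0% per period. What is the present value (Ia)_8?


(Ia)_n = sum_{k=1}^{n} k * v^k, v = 1/(1+i)
v = 0.917431
Sum computed term by term:
(Ia)_8 = 22.4225


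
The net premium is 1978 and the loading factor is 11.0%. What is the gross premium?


Gross = net * (1 + loading)
= 1978 * (1 + 0.11)
= 1978 * 1.11
= 2195.58


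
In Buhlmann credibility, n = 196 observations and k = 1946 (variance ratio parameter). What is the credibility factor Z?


Z = n / (n + k)
= 196 / (196 + 1946)
= 196 / 2142
= 0.0915


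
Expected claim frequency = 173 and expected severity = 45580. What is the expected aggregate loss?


E[S] = E[N] * E[X]
= 173 * 45580
= 7.8853e+06


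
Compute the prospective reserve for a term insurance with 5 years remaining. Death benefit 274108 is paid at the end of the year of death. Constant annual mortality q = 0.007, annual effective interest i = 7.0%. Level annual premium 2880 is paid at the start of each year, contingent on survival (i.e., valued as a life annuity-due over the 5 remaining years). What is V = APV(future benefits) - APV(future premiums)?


v = 1/(1+i) = 0.934579
APV(future benefits) per unit = sum_{k=0}^{4} k_p_x * q * v^(k+1) = 0.028329
APV(future benefits) = 274108 * 0.028329 = 7765.2656
Life annuity-due factor ä_{x:5} = sum_{k=0}^{4} k_p_x * v^k = 4.330323
APV(future premiums) = 2880 * 4.330323 = 12471.3317
V = 7765.2656 - 12471.3317
= -4706.0661


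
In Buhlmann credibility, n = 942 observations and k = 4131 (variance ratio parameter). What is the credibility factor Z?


Z = n / (n + k)
= 942 / (942 + 4131)
= 942 / 5073
= 0.1857


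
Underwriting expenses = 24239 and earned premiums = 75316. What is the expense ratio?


Expense ratio = expenses / premiums
= 24239 / 75316
= 0.3218


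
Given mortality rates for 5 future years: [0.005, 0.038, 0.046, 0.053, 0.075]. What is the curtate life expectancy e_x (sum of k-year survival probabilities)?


e_x = sum_{k=1}^{n} k_p_x
k_p_x values:
  1_p_x = 0.995
  2_p_x = 0.95719
  3_p_x = 0.913159
  4_p_x = 0.864762
  5_p_x = 0.799905
e_x = 4.53


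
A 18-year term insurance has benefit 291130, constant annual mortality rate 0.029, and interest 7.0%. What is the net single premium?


NSP = benefit * sum_{k=0}^{n-1} k_p_x * q * v^(k+1)
With constant q=0.029, v=0.934579
Sum = 0.241902
NSP = 291130 * 0.241902
= 70424.9835


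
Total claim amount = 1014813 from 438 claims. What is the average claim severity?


severity = total / number
= 1014813 / 438
= 2316.9247


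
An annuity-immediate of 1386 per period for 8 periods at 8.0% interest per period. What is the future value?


FV = PMT * ((1+i)^n - 1) / i
= 1386 * ((1.08)^8 - 1) / 0.08
= 1386 * (1.85093 - 1) / 0.08
= 14742.3659


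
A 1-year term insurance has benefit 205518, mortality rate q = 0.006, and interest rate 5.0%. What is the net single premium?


NSP = benefit * q * v
v = 1/(1+i) = 0.952381
NSP = 205518 * 0.006 * 0.952381
= 1174.3886


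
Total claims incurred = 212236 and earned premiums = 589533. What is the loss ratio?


Loss ratio = claims / premiums
= 212236 / 589533
= 0.36


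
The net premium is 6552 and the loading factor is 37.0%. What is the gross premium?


Gross = net * (1 + loading)
= 6552 * (1 + 0.37)
= 6552 * 1.37
= 8976.24


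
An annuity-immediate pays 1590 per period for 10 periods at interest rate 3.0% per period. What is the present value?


PV = PMT * (1 - (1+i)^(-n)) / i
= 1590 * (1 - (1+0.03)^(-10)) / 0.03
= 1590 * (1 - 0.744094) / 0.03
= 1590 * 8.530203
= 13563.0225


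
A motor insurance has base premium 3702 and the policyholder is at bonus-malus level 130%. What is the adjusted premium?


adjusted = base * BM_level / 100
= 3702 * 130 / 100
= 3702 * 1.3
= 4812.6


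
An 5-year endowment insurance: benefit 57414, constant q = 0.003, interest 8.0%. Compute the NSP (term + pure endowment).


Term component = 683.9138
Pure endowment = 5_p_x * v^5 * benefit = 0.98509 * 0.680583 * 57414 = 38492.3848
NSP = 39176.2986


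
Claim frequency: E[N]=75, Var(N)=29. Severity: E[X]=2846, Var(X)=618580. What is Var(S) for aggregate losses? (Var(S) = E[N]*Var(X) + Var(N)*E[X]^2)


Var(S) = E[N]*Var(X) + Var(N)*E[X]^2
= 75*618580 + 29*2846^2
= 46393500 + 234891764
= 2.8129e+08


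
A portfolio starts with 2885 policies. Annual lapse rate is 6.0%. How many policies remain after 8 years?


remaining = initial * (1 - lapse)^years
= 2885 * (1 - 0.06)^8
= 2885 * 0.609569
= 1758.6064


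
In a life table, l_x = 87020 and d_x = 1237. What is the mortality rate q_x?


q_x = d_x / l_x
= 1237 / 87020
= 0.0142


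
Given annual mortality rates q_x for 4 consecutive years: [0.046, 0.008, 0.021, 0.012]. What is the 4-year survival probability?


p_k = 1 - q_k for each year
Survival = product of (1 - q_k)
= 0.954 * 0.992 * 0.979 * 0.988
= 0.9154


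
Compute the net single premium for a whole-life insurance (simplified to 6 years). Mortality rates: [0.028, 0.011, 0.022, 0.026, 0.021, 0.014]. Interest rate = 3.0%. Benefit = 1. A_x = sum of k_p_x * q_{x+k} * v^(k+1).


v = 0.970874
Year 0: k_p_x=1.0, q=0.028, term=0.027184
Year 1: k_p_x=0.972, q=0.011, term=0.010078
Year 2: k_p_x=0.961308, q=0.022, term=0.019354
Year 3: k_p_x=0.940159, q=0.026, term=0.021718
Year 4: k_p_x=0.915715, q=0.021, term=0.016588
Year 5: k_p_x=0.896485, q=0.014, term=0.010511
A_x = 0.1054


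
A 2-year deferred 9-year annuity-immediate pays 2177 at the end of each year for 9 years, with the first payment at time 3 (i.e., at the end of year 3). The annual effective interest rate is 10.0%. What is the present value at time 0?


PV at time 2 of the 9-year annuity-immediate:
a_n = 2177 * (1-(1+0.1)^(-9))/0.1 = 12537.3948
Discount back 2 years to time 0:
PV = 12537.3948 * (1+0.1)^(-2)
= 12537.3948 * 0.826446
= 10361.4833


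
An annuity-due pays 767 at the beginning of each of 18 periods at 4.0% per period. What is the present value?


PV_due = PMT * (1-(1+i)^(-n))/i * (1+i)
PV_immediate = 9709.6808
PV_due = 9709.6808 * 1.04
= 10098.068


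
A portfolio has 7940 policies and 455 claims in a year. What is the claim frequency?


frequency = claims / policies
= 455 / 7940
= 0.0573


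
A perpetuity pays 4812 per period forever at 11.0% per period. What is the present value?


PV = PMT / i
= 4812 / 0.11
= 43745.4545


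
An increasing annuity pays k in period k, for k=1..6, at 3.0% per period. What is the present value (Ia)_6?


(Ia)_n = sum_{k=1}^{n} k * v^k, v = 1/(1+i)
v = 0.970874
Sum computed term by term:
(Ia)_6 = 18.4934


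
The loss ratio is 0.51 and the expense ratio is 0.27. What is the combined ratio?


Combined ratio = loss ratio + expense ratio
= 0.51 + 0.27
= 0.78


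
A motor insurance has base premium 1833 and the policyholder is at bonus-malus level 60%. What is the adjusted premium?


adjusted = base * BM_level / 100
= 1833 * 60 / 100
= 1833 * 0.6
= 1099.8


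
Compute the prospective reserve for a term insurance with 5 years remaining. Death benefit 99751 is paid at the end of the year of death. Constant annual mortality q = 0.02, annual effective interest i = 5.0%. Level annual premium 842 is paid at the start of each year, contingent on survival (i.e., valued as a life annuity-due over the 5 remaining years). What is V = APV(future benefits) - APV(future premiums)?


v = 1/(1+i) = 0.952381
APV(future benefits) per unit = sum_{k=0}^{4} k_p_x * q * v^(k+1) = 0.083358
APV(future benefits) = 99751 * 0.083358 = 8315.0839
Life annuity-due factor ä_{x:5} = sum_{k=0}^{4} k_p_x * v^k = 4.376316
APV(future premiums) = 842 * 4.376316 = 3684.8581
V = 8315.0839 - 3684.8581
= 4630.2257


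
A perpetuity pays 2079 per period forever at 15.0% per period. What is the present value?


PV = PMT / i
= 2079 / 0.15
= 13860.0


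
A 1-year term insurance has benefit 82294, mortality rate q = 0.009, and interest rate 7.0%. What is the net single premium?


NSP = benefit * q * v
v = 1/(1+i) = 0.934579
NSP = 82294 * 0.009 * 0.934579
= 692.1925


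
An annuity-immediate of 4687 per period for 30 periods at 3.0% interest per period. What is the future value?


FV = PMT * ((1+i)^n - 1) / i
= 4687 * ((1.03)^30 - 1) / 0.03
= 4687 * (2.427262 - 1) / 0.03
= 222985.9734


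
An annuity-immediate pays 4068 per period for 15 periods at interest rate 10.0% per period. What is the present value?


PV = PMT * (1 - (1+i)^(-n)) / i
= 4068 * (1 - (1+0.1)^(-15)) / 0.1
= 4068 * (1 - 0.239392) / 0.1
= 4068 * 7.60608
= 30941.5314


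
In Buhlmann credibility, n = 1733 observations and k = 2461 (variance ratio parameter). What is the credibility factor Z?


Z = n / (n + k)
= 1733 / (1733 + 2461)
= 1733 / 4194
= 0.4132


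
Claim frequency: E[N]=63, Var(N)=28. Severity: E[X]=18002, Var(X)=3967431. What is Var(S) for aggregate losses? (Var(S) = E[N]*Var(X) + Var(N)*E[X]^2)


Var(S) = E[N]*Var(X) + Var(N)*E[X]^2
= 63*3967431 + 28*18002^2
= 249948153 + 9074016112
= 9.3240e+09


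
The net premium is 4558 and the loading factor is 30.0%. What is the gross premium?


Gross = net * (1 + loading)
= 4558 * (1 + 0.3)
= 4558 * 1.3
= 5925.4


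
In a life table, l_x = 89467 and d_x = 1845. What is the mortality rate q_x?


q_x = d_x / l_x
= 1845 / 89467
= 0.0206


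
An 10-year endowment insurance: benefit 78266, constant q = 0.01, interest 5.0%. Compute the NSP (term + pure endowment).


Term component = 5801.9611
Pure endowment = 10_p_x * v^10 * benefit = 0.904382 * 0.613913 * 78266 = 43454.2335
NSP = 49256.1946


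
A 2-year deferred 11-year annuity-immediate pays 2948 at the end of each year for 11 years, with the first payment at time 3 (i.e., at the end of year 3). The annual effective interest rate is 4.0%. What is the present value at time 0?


PV at time 2 of the 11-year annuity-immediate:
a_n = 2948 * (1-(1+0.04)^(-11))/0.04 = 25825.8853
Discount back 2 years to time 0:
PV = 25825.8853 * (1+0.04)^(-2)
= 25825.8853 * 0.924556
= 23877.4828


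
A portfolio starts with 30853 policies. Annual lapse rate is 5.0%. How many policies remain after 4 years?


remaining = initial * (1 - lapse)^years
= 30853 * (1 - 0.05)^4
= 30853 * 0.814506
= 25129.9613


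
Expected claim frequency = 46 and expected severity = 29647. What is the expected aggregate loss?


E[S] = E[N] * E[X]
= 46 * 29647
= 1.3638e+06


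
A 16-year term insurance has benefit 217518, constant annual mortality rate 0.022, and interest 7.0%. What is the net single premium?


NSP = benefit * sum_{k=0}^{n-1} k_p_x * q * v^(k+1)
With constant q=0.022, v=0.934579
Sum = 0.182387
NSP = 217518 * 0.182387
= 39672.4422


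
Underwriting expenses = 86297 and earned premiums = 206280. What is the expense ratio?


Expense ratio = expenses / premiums
= 86297 / 206280
= 0.4183


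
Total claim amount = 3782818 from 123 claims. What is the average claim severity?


severity = total / number
= 3782818 / 123
= 30754.6179


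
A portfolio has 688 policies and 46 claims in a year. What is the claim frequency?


frequency = claims / policies
= 46 / 688
= 0.0669


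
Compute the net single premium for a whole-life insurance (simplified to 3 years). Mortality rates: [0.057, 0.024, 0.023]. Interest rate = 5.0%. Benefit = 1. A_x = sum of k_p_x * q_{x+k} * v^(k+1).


v = 0.952381
Year 0: k_p_x=1.0, q=0.057, term=0.054286
Year 1: k_p_x=0.943, q=0.024, term=0.020528
Year 2: k_p_x=0.920368, q=0.023, term=0.018286
A_x = 0.0931


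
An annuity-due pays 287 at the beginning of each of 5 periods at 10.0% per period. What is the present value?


PV_due = PMT * (1-(1+i)^(-n))/i * (1+i)
PV_immediate = 1087.9558
PV_due = 1087.9558 * 1.1
= 1196.7514


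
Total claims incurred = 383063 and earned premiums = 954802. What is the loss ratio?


Loss ratio = claims / premiums
= 383063 / 954802
= 0.4012


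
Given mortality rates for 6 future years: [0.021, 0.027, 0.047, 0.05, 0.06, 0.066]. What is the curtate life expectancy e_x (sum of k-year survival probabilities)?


e_x = sum_{k=1}^{n} k_p_x
k_p_x values:
  1_p_x = 0.979
  2_p_x = 0.952567
  3_p_x = 0.907796
  4_p_x = 0.862407
  5_p_x = 0.810662
  6_p_x = 0.757158
e_x = 5.2696


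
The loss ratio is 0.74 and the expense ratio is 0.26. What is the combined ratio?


Combined ratio = loss ratio + expense ratio
= 0.74 + 0.26
= 1.0


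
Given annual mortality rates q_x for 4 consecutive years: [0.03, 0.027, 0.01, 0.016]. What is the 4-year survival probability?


p_k = 1 - q_k for each year
Survival = product of (1 - q_k)
= 0.97 * 0.973 * 0.99 * 0.984
= 0.9194


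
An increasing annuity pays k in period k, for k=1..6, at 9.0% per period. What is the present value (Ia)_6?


(Ia)_n = sum_{k=1}^{n} k * v^k, v = 1/(1+i)
v = 0.917431
Sum computed term by term:
(Ia)_6 = 14.5783


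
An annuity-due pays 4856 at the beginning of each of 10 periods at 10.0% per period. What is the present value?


PV_due = PMT * (1-(1+i)^(-n))/i * (1+i)
PV_immediate = 29838.0179
PV_due = 29838.0179 * 1.1
= 32821.8197


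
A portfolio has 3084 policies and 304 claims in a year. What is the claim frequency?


frequency = claims / policies
= 304 / 3084
= 0.0986


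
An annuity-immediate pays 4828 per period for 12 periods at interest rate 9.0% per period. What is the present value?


PV = PMT * (1 - (1+i)^(-n)) / i
= 4828 * (1 - (1+0.09)^(-12)) / 0.09
= 4828 * (1 - 0.355535) / 0.09
= 4828 * 7.160725
= 34571.9816


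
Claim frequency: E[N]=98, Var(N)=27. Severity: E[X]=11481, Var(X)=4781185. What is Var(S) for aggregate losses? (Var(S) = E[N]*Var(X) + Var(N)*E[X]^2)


Var(S) = E[N]*Var(X) + Var(N)*E[X]^2
= 98*4781185 + 27*11481^2
= 468556130 + 3558960747
= 4.0275e+09


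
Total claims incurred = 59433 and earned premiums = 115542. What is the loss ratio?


Loss ratio = claims / premiums
= 59433 / 115542
= 0.5144


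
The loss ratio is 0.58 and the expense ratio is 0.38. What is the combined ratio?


Combined ratio = loss ratio + expense ratio
= 0.58 + 0.38
= 0.96


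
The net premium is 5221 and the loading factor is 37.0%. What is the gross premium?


Gross = net * (1 + loading)
= 5221 * (1 + 0.37)
= 5221 * 1.37
= 7152.77


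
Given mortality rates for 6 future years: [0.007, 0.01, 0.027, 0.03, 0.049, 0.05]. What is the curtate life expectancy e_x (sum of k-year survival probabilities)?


e_x = sum_{k=1}^{n} k_p_x
k_p_x values:
  1_p_x = 0.993
  2_p_x = 0.98307
  3_p_x = 0.956527
  4_p_x = 0.927831
  5_p_x = 0.882368
  6_p_x = 0.838249
e_x = 5.581


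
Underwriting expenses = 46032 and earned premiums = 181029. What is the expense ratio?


Expense ratio = expenses / premiums
= 46032 / 181029
= 0.2543


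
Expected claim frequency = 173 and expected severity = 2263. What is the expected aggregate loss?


E[S] = E[N] * E[X]
= 173 * 2263
= 391499


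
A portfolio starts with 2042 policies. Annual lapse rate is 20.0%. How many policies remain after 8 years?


remaining = initial * (1 - lapse)^years
= 2042 * (1 - 0.2)^8
= 2042 * 0.167772
= 342.5908


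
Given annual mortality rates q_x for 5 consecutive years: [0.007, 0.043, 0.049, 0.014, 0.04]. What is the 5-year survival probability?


p_k = 1 - q_k for each year
Survival = product of (1 - q_k)
= 0.993 * 0.957 * 0.951 * 0.986 * 0.96
= 0.8554


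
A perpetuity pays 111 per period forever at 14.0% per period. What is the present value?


PV = PMT / i
= 111 / 0.14
= 792.8571


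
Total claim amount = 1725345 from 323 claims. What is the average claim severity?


severity = total / number
= 1725345 / 323
= 5341.6254


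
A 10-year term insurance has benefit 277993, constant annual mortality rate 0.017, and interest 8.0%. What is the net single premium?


NSP = benefit * sum_{k=0}^{n-1} k_p_x * q * v^(k+1)
With constant q=0.017, v=0.925926
Sum = 0.106871
NSP = 277993 * 0.106871
= 29709.2603


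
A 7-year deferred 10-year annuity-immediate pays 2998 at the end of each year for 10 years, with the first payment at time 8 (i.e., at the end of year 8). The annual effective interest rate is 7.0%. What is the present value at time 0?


PV at time 7 of the 10-year annuity-immediate:
a_n = 2998 * (1-(1+0.07)^(-10))/0.07 = 21056.6975
Discount back 7 years to time 0:
PV = 21056.6975 * (1+0.07)^(-7)
= 21056.6975 * 0.62275
= 13113.0529


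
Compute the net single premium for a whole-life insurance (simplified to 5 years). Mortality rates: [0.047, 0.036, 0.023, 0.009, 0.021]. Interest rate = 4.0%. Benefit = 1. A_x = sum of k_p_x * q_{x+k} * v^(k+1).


v = 0.961538
Year 0: k_p_x=1.0, q=0.047, term=0.045192
Year 1: k_p_x=0.953, q=0.036, term=0.03172
Year 2: k_p_x=0.918692, q=0.023, term=0.018784
Year 3: k_p_x=0.897562, q=0.009, term=0.006905
Year 4: k_p_x=0.889484, q=0.021, term=0.015353
A_x = 0.118


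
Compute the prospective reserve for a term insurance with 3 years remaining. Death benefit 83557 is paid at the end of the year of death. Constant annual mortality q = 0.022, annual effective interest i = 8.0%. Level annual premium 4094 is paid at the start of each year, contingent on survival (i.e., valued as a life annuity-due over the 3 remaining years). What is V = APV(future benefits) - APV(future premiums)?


v = 1/(1+i) = 0.925926
APV(future benefits) per unit = sum_{k=0}^{2} k_p_x * q * v^(k+1) = 0.055521
APV(future benefits) = 83557 * 0.055521 = 4639.1853
Life annuity-due factor ä_{x:3} = sum_{k=0}^{2} k_p_x * v^k = 2.725586
APV(future premiums) = 4094 * 2.725586 = 11158.5508
V = 4639.1853 - 11158.5508
= -6519.3655


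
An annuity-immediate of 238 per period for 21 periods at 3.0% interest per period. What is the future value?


FV = PMT * ((1+i)^n - 1) / i
= 238 * ((1.03)^21 - 1) / 0.03
= 238 * (1.860295 - 1) / 0.03
= 6825.0036


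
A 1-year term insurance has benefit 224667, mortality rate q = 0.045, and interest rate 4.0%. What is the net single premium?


NSP = benefit * q * v
v = 1/(1+i) = 0.961538
NSP = 224667 * 0.045 * 0.961538
= 9721.1683


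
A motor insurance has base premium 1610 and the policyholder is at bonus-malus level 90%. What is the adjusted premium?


adjusted = base * BM_level / 100
= 1610 * 90 / 100
= 1610 * 0.9
= 1449.0


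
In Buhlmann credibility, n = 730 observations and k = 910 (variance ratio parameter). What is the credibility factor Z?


Z = n / (n + k)
= 730 / (730 + 910)
= 730 / 1640
= 0.4451


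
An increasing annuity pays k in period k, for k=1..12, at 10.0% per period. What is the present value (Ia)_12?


(Ia)_n = sum_{k=1}^{n} k * v^k, v = 1/(1+i)
v = 0.909091
Sum computed term by term:
(Ia)_12 = 36.7149


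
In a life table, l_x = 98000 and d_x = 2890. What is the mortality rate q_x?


q_x = d_x / l_x
= 2890 / 98000
= 0.0295


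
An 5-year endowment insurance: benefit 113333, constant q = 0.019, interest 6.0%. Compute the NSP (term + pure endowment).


Term component = 8751.8983
Pure endowment = 5_p_x * v^5 * benefit = 0.908542 * 0.747258 * 113333 = 76943.528
NSP = 85695.4263


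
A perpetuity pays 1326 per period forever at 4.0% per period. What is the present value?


PV = PMT / i
= 1326 / 0.04
= 33150.0


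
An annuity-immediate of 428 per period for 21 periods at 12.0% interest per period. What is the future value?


FV = PMT * ((1+i)^n - 1) / i
= 428 * ((1.12)^21 - 1) / 0.12
= 428 * (10.803848 - 1) / 0.12
= 34967.0588


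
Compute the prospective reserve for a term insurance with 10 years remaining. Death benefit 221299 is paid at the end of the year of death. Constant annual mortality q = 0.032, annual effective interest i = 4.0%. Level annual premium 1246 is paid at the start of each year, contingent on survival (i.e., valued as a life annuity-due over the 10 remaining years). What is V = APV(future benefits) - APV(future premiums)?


v = 1/(1+i) = 0.961538
APV(future benefits) per unit = sum_{k=0}^{9} k_p_x * q * v^(k+1) = 0.227555
APV(future benefits) = 221299 * 0.227555 = 50357.7773
Life annuity-due factor ä_{x:10} = sum_{k=0}^{9} k_p_x * v^k = 7.39555
APV(future premiums) = 1246 * 7.39555 = 9214.855
V = 50357.7773 - 9214.855
= 41142.9223


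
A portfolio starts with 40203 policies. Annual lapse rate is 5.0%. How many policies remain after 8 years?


remaining = initial * (1 - lapse)^years
= 40203 * (1 - 0.05)^8
= 40203 * 0.66342
= 26671.4916


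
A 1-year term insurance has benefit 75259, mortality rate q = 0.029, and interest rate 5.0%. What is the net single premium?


NSP = benefit * q * v
v = 1/(1+i) = 0.952381
NSP = 75259 * 0.029 * 0.952381
= 2078.5819


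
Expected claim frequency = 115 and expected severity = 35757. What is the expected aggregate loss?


E[S] = E[N] * E[X]
= 115 * 35757
= 4.1121e+06


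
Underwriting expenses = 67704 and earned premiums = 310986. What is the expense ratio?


Expense ratio = expenses / premiums
= 67704 / 310986
= 0.2177


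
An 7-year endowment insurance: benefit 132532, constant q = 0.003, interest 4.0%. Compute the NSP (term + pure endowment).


Term component = 2366.1359
Pure endowment = 7_p_x * v^7 * benefit = 0.979188 * 0.759918 * 132532 = 98617.3856
NSP = 100983.5215


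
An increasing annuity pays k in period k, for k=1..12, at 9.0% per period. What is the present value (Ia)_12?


(Ia)_n = sum_{k=1}^{n} k * v^k, v = 1/(1+i)
v = 0.917431
Sum computed term by term:
(Ia)_12 = 39.3197


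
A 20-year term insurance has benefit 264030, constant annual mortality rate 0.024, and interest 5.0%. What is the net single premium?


NSP = benefit * sum_{k=0}^{n-1} k_p_x * q * v^(k+1)
With constant q=0.024, v=0.952381
Sum = 0.249129
NSP = 264030 * 0.249129
= 65777.573


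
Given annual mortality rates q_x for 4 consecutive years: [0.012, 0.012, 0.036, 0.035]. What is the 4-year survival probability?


p_k = 1 - q_k for each year
Survival = product of (1 - q_k)
= 0.988 * 0.988 * 0.964 * 0.965
= 0.9081


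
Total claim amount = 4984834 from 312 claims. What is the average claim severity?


severity = total / number
= 4984834 / 312
= 15977.0321


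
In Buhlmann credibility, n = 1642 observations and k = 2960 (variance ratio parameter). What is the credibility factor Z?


Z = n / (n + k)
= 1642 / (1642 + 2960)
= 1642 / 4602
= 0.3568


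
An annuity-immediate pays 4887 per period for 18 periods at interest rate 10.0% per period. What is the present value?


PV = PMT * (1 - (1+i)^(-n)) / i
= 4887 * (1 - (1+0.1)^(-18)) / 0.1
= 4887 * (1 - 0.179859) / 0.1
= 4887 * 8.201412
= 40080.3009


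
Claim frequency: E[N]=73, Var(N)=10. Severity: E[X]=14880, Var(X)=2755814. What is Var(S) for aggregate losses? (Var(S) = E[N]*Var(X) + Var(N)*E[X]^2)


Var(S) = E[N]*Var(X) + Var(N)*E[X]^2
= 73*2755814 + 10*14880^2
= 201174422 + 2214144000
= 2.4153e+09


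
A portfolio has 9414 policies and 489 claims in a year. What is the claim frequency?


frequency = claims / policies
= 489 / 9414
= 0.0519


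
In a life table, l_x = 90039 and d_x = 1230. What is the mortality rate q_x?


q_x = d_x / l_x
= 1230 / 90039
= 0.0137


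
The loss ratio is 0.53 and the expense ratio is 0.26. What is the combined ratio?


Combined ratio = loss ratio + expense ratio
= 0.53 + 0.26
= 0.79


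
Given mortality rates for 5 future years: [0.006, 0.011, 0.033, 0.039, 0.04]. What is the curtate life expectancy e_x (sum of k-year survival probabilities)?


e_x = sum_{k=1}^{n} k_p_x
k_p_x values:
  1_p_x = 0.994
  2_p_x = 0.983066
  3_p_x = 0.950625
  4_p_x = 0.91355
  5_p_x = 0.877008
e_x = 4.7182


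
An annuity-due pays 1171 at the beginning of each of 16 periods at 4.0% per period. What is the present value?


PV_due = PMT * (1-(1+i)^(-n))/i * (1+i)
PV_immediate = 13644.8382
PV_due = 13644.8382 * 1.04
= 14190.6317


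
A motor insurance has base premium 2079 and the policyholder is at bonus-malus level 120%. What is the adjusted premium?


adjusted = base * BM_level / 100
= 2079 * 120 / 100
= 2079 * 1.2
= 2494.8


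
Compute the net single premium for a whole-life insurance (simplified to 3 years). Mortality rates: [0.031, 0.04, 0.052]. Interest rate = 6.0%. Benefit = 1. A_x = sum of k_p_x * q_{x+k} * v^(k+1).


v = 0.943396
Year 0: k_p_x=1.0, q=0.031, term=0.029245
Year 1: k_p_x=0.969, q=0.04, term=0.034496
Year 2: k_p_x=0.93024, q=0.052, term=0.040614
A_x = 0.1044


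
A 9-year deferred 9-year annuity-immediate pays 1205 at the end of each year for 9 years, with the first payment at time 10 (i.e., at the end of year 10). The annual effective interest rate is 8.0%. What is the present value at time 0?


PV at time 9 of the 9-year annuity-immediate:
a_n = 1205 * (1-(1+0.08)^(-9))/0.08 = 7527.4999
Discount back 9 years to time 0:
PV = 7527.4999 * (1+0.08)^(-9)
= 7527.4999 * 0.500249
= 3765.6241


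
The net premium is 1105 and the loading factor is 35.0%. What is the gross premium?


Gross = net * (1 + loading)
= 1105 * (1 + 0.35)
= 1105 * 1.35
= 1491.75


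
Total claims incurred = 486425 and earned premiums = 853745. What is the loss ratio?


Loss ratio = claims / premiums
= 486425 / 853745
= 0.5698


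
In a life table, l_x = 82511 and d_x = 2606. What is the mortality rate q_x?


q_x = d_x / l_x
= 2606 / 82511
= 0.0316


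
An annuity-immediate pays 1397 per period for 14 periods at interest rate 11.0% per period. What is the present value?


PV = PMT * (1 - (1+i)^(-n)) / i
= 1397 * (1 - (1+0.11)^(-14)) / 0.11
= 1397 * (1 - 0.231995) / 0.11
= 1397 * 6.981865
= 9753.6657


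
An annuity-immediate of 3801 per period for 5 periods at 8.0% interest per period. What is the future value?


FV = PMT * ((1+i)^n - 1) / i
= 3801 * ((1.08)^5 - 1) / 0.08
= 3801 * (1.469328 - 1) / 0.08
= 22298.9502


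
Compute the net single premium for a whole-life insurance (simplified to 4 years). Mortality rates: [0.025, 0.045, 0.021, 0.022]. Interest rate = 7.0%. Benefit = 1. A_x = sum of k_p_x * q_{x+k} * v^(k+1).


v = 0.934579
Year 0: k_p_x=1.0, q=0.025, term=0.023364
Year 1: k_p_x=0.975, q=0.045, term=0.038322
Year 2: k_p_x=0.931125, q=0.021, term=0.015962
Year 3: k_p_x=0.911571, q=0.022, term=0.0153
A_x = 0.0929


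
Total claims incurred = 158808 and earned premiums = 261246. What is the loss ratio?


Loss ratio = claims / premiums
= 158808 / 261246
= 0.6079


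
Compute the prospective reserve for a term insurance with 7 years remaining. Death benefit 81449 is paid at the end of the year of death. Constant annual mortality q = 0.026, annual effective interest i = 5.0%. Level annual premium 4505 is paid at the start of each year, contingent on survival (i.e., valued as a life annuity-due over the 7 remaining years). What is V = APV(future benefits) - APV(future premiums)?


v = 1/(1+i) = 0.952381
APV(future benefits) per unit = sum_{k=0}^{6} k_p_x * q * v^(k+1) = 0.139921
APV(future benefits) = 81449 * 0.139921 = 11396.4251
Life annuity-due factor ä_{x:7} = sum_{k=0}^{6} k_p_x * v^k = 5.650656
APV(future premiums) = 4505 * 5.650656 = 25456.2033
V = 11396.4251 - 25456.2033
= -14059.7782


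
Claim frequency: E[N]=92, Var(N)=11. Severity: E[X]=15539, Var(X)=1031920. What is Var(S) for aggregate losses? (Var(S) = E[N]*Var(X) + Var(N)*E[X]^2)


Var(S) = E[N]*Var(X) + Var(N)*E[X]^2
= 92*1031920 + 11*15539^2
= 94936640 + 2656065731
= 2.7510e+09


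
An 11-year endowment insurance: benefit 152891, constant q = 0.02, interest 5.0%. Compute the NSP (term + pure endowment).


Term component = 23231.9606
Pure endowment = 11_p_x * v^11 * benefit = 0.800731 * 0.584679 * 152891 = 71579.138
NSP = 94811.0986


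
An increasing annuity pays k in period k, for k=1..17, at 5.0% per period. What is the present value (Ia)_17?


(Ia)_n = sum_{k=1}^{n} k * v^k, v = 1/(1+i)
v = 0.952381
Sum computed term by term:
(Ia)_17 = 88.4145


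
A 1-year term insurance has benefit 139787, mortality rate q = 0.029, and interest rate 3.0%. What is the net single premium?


NSP = benefit * q * v
v = 1/(1+i) = 0.970874
NSP = 139787 * 0.029 * 0.970874
= 3935.7505


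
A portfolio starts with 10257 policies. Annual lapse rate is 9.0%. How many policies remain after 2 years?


remaining = initial * (1 - lapse)^years
= 10257 * (1 - 0.09)^2
= 10257 * 0.8281
= 8493.8217


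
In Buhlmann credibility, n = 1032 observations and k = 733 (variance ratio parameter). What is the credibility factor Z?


Z = n / (n + k)
= 1032 / (1032 + 733)
= 1032 / 1765
= 0.5847


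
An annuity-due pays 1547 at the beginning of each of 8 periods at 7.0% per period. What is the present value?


PV_due = PMT * (1-(1+i)^(-n))/i * (1+i)
PV_immediate = 9237.5988
PV_due = 9237.5988 * 1.07
= 9884.2307


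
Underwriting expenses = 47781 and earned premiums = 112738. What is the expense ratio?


Expense ratio = expenses / premiums
= 47781 / 112738
= 0.4238


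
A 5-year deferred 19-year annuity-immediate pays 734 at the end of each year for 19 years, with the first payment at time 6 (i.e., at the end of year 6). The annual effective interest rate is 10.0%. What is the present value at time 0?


PV at time 5 of the 19-year annuity-immediate:
a_n = 734 * (1-(1+0.1)^(-19))/0.1 = 6139.8513
Discount back 5 years to time 0:
PV = 6139.8513 * (1+0.1)^(-5)
= 6139.8513 * 0.620921
= 3812.3646


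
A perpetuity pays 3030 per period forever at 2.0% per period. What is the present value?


PV = PMT / i
= 3030 / 0.02
= 151500.0


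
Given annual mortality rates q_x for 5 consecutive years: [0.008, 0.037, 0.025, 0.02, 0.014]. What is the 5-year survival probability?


p_k = 1 - q_k for each year
Survival = product of (1 - q_k)
= 0.992 * 0.963 * 0.975 * 0.98 * 0.986
= 0.9


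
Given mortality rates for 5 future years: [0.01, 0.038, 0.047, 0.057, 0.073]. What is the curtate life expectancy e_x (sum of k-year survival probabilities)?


e_x = sum_{k=1}^{n} k_p_x
k_p_x values:
  1_p_x = 0.99
  2_p_x = 0.95238
  3_p_x = 0.907618
  4_p_x = 0.855884
  5_p_x = 0.793404
e_x = 4.4993


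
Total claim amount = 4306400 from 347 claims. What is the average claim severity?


severity = total / number
= 4306400 / 347
= 12410.3746


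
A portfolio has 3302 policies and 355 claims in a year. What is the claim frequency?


frequency = claims / policies
= 355 / 3302
= 0.1075


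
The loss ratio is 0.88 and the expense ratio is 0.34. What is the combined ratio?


Combined ratio = loss ratio + expense ratio
= 0.88 + 0.34
= 1.22


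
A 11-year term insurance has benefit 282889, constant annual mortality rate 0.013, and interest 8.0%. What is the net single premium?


NSP = benefit * sum_{k=0}^{n-1} k_p_x * q * v^(k+1)
With constant q=0.013, v=0.925926
Sum = 0.087871
NSP = 282889 * 0.087871
= 24857.6132


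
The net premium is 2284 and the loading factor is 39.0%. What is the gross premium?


Gross = net * (1 + loading)
= 2284 * (1 + 0.39)
= 2284 * 1.39
= 3174.76


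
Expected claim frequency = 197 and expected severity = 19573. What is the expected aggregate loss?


E[S] = E[N] * E[X]
= 197 * 19573
= 3.8559e+06


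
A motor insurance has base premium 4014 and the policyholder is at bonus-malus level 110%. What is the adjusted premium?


adjusted = base * BM_level / 100
= 4014 * 110 / 100
= 4014 * 1.1
= 4415.4


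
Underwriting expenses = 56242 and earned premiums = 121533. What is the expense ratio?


Expense ratio = expenses / premiums
= 56242 / 121533
= 0.4628


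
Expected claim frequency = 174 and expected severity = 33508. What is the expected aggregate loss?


E[S] = E[N] * E[X]
= 174 * 33508
= 5.8304e+06


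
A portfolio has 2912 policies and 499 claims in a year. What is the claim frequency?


frequency = claims / policies
= 499 / 2912
= 0.1714


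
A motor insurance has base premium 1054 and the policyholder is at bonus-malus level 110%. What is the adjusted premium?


adjusted = base * BM_level / 100
= 1054 * 110 / 100
= 1054 * 1.1
= 1159.4


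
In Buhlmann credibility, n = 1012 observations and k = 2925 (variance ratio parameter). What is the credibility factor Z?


Z = n / (n + k)
= 1012 / (1012 + 2925)
= 1012 / 3937
= 0.257


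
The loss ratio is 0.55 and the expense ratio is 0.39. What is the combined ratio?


Combined ratio = loss ratio + expense ratio
= 0.55 + 0.39
= 0.94


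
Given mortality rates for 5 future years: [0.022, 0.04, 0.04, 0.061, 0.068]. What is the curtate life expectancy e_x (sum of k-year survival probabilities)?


e_x = sum_{k=1}^{n} k_p_x
k_p_x values:
  1_p_x = 0.978
  2_p_x = 0.93888
  3_p_x = 0.901325
  4_p_x = 0.846344
  5_p_x = 0.788793
e_x = 4.4533


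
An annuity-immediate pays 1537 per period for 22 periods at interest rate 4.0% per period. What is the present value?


PV = PMT * (1 - (1+i)^(-n)) / i
= 1537 * (1 - (1+0.04)^(-22)) / 0.04
= 1537 * (1 - 0.421955) / 0.04
= 1537 * 14.451115
= 22211.3643


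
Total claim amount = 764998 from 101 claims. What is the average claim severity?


severity = total / number
= 764998 / 101
= 7574.2376


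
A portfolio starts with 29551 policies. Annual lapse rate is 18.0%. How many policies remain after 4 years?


remaining = initial * (1 - lapse)^years
= 29551 * (1 - 0.18)^4
= 29551 * 0.452122
= 13360.6501


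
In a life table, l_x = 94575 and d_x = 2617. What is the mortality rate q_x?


q_x = d_x / l_x
= 2617 / 94575
= 0.0277


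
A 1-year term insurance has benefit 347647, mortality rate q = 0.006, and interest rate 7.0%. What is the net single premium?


NSP = benefit * q * v
v = 1/(1+i) = 0.934579
NSP = 347647 * 0.006 * 0.934579
= 1949.4224


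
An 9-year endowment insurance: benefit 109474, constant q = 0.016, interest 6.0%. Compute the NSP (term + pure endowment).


Term component = 11248.8296
Pure endowment = 9_p_x * v^9 * benefit = 0.86488 * 0.591898 * 109474 = 56042.0593
NSP = 67290.8889


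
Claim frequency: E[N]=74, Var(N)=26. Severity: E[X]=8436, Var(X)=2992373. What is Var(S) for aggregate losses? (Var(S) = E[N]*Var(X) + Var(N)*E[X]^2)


Var(S) = E[N]*Var(X) + Var(N)*E[X]^2
= 74*2992373 + 26*8436^2
= 221435602 + 1850318496
= 2.0718e+09


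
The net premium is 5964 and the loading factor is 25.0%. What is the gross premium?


Gross = net * (1 + loading)
= 5964 * (1 + 0.25)
= 5964 * 1.25
= 7455.0


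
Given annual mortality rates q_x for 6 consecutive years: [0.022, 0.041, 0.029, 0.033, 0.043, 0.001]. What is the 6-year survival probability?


p_k = 1 - q_k for each year
Survival = product of (1 - q_k)
= 0.978 * 0.959 * 0.971 * 0.967 * 0.957 * 0.999
= 0.8419


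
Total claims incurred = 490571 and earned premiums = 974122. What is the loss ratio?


Loss ratio = claims / premiums
= 490571 / 974122
= 0.5036


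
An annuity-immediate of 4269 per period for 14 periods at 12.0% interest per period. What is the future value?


FV = PMT * ((1+i)^n - 1) / i
= 4269 * ((1.12)^14 - 1) / 0.12
= 4269 * (4.887112 - 1) / 0.12
= 138284.0195


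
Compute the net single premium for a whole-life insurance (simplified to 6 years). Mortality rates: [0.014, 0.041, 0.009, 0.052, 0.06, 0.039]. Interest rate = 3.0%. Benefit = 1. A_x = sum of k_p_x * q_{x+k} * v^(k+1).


v = 0.970874
Year 0: k_p_x=1.0, q=0.014, term=0.013592
Year 1: k_p_x=0.986, q=0.041, term=0.038105
Year 2: k_p_x=0.945574, q=0.009, term=0.007788
Year 3: k_p_x=0.937064, q=0.052, term=0.043294
Year 4: k_p_x=0.888337, q=0.06, term=0.045977
Year 5: k_p_x=0.835036, q=0.039, term=0.027274
A_x = 0.176


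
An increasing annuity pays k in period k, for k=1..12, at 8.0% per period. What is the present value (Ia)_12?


(Ia)_n = sum_{k=1}^{n} k * v^k, v = 1/(1+i)
v = 0.925926
Sum computed term by term:
(Ia)_12 = 42.17


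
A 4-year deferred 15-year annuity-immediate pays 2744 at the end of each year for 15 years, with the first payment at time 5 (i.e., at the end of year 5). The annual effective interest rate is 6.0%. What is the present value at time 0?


PV at time 4 of the 15-year annuity-immediate:
a_n = 2744 * (1-(1+0.06)^(-15))/0.06 = 26650.4112
Discount back 4 years to time 0:
PV = 26650.4112 * (1+0.06)^(-4)
= 26650.4112 * 0.792094
= 21109.6219


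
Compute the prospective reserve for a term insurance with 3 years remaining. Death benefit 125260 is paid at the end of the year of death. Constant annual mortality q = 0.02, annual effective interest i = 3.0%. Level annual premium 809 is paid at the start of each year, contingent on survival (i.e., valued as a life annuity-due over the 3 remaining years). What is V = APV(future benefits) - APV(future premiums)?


v = 1/(1+i) = 0.970874
APV(future benefits) per unit = sum_{k=0}^{2} k_p_x * q * v^(k+1) = 0.05547
APV(future benefits) = 125260 * 0.05547 = 6948.2219
Life annuity-due factor ä_{x:3} = sum_{k=0}^{2} k_p_x * v^k = 2.856725
APV(future premiums) = 809 * 2.856725 = 2311.0909
V = 6948.2219 - 2311.0909
= 4637.131


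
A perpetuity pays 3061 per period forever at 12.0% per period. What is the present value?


PV = PMT / i
= 3061 / 0.12
= 25508.3333


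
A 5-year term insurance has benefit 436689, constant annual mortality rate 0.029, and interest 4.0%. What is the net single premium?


NSP = benefit * sum_{k=0}^{n-1} k_p_x * q * v^(k+1)
With constant q=0.029, v=0.961538
Sum = 0.12211
NSP = 436689 * 0.12211
= 53324.0755


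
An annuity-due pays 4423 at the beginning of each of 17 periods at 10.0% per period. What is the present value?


PV_due = PMT * (1-(1+i)^(-n))/i * (1+i)
PV_immediate = 35479.3303
PV_due = 35479.3303 * 1.1
= 39027.2633


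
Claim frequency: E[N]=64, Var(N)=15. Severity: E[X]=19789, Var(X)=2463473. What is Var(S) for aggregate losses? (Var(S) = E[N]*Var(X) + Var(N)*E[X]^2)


Var(S) = E[N]*Var(X) + Var(N)*E[X]^2
= 64*2463473 + 15*19789^2
= 157662272 + 5874067815
= 6.0317e+09


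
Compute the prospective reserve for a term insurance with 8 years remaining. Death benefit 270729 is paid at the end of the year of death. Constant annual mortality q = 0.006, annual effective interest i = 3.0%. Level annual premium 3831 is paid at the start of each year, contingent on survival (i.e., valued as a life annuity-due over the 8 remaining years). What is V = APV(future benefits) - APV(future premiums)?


v = 1/(1+i) = 0.970874
APV(future benefits) per unit = sum_{k=0}^{7} k_p_x * q * v^(k+1) = 0.041283
APV(future benefits) = 270729 * 0.041283 = 11176.4224
Life annuity-due factor ä_{x:8} = sum_{k=0}^{7} k_p_x * v^k = 7.086862
APV(future premiums) = 3831 * 7.086862 = 27149.7699
V = 11176.4224 - 27149.7699
= -15973.3475


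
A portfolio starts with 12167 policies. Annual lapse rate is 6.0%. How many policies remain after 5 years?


remaining = initial * (1 - lapse)^years
= 12167 * (1 - 0.06)^5
= 12167 * 0.733904
= 8929.4102


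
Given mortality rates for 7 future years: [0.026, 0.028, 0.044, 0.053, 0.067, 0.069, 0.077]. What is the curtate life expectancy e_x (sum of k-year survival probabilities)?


e_x = sum_{k=1}^{n} k_p_x
k_p_x values:
  1_p_x = 0.974
  2_p_x = 0.946728
  3_p_x = 0.905072
  4_p_x = 0.857103
  5_p_x = 0.799677
  6_p_x = 0.7445
  7_p_x = 0.687173
e_x = 5.9143


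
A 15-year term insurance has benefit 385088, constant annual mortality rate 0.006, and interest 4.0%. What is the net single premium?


NSP = benefit * sum_{k=0}^{n-1} k_p_x * q * v^(k+1)
With constant q=0.006, v=0.961538
Sum = 0.064261
NSP = 385088 * 0.064261
= 24745.956


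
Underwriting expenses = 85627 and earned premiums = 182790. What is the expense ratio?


Expense ratio = expenses / premiums
= 85627 / 182790
= 0.4684


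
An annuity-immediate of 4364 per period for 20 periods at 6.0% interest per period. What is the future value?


FV = PMT * ((1+i)^n - 1) / i
= 4364 * ((1.06)^20 - 1) / 0.06
= 4364 * (3.207135 - 1) / 0.06
= 160532.32
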